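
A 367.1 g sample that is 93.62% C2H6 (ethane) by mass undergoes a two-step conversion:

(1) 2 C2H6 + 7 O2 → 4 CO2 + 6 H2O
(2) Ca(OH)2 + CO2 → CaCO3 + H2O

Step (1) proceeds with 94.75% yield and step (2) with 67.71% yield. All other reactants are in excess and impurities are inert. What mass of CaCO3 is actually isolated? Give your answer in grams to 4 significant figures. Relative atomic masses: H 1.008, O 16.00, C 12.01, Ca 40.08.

Pure C2H6 = 367.1 × 0.9362 = 343.68 g.
M(C2H6) = 2(12.01) + 6(1.008) = 30.068 g/mol.
M(CaCO3) = 40.08 + 12.01 + 3(16.00) = 100.09 g/mol.
n(C2H6) = 343.68 / 30.068 = 11.430 mol.
Step 1 (C2H6:CO2 = 2:4): theoretical n(CO2) = 22.860 mol; at 94.75% yield, n(CO2) = 21.660 mol.
Step 2 (CO2:CaCO3 = 1:1): theoretical n(CaCO3) = 21.660 mol, so theoretical mass = 21.660 × 100.09 = 2167.9 g.
At 67.71% yield, actual mass of CaCO3 = 2167.9 × 0.6771 = 1467.9 g.

1468 g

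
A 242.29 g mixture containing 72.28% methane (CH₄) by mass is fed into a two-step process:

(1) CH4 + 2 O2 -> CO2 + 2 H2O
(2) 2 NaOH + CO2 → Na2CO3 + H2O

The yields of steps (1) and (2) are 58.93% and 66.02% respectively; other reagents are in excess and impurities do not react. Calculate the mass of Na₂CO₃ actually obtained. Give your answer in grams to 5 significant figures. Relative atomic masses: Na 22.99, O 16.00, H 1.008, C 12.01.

450.17 g

Pure CH4 = 242.29 × 0.7228 = 175.127 g.
M(CH4) = 12.01 + 4(1.008) = 16.042 g/mol.
M(Na2CO3) = 2(22.99) + 12.01 + 3(16.00) = 105.99 g/mol.
n(CH4) = 175.127 / 16.042 = 10.9168 mol.
Step 1 (CH4:CO2 = 1:1): theoretical n(CO2) = 10.9168 mol; at 58.93% yield, n(CO2) = 6.43327 mol.
Step 2 (CO2:Na2CO3 = 1:1): theoretical n(Na2CO3) = 6.43327 mol, so theoretical mass = 6.43327 × 105.99 = 681.862 g.
At 66.02% yield, actual mass of Na2CO3 = 681.862 × 0.6602 = 450.165 g.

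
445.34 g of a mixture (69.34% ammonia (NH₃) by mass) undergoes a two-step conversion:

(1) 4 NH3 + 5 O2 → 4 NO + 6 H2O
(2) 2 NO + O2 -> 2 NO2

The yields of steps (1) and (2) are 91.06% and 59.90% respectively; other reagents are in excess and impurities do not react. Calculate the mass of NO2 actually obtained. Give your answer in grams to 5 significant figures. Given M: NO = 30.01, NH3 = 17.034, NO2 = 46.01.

Pure NH3 = 445.34 × 0.6934 = 308.799 g.
n(NH3) = 308.799 / 17.034 = 18.1284 mol.
Step 1 (NH3:NO = 4:4): theoretical n(NO) = 18.1284 mol; at 91.06% yield, n(NO) = 16.5077 mol.
Step 2 (NO:NO2 = 2:2): theoretical n(NO2) = 16.5077 mol, so theoretical mass = 16.5077 × 46.01 = 759.519 g.
At 59.90% yield, actual mass of NO2 = 759.519 × 0.5990 = 454.952 g.

454.95 g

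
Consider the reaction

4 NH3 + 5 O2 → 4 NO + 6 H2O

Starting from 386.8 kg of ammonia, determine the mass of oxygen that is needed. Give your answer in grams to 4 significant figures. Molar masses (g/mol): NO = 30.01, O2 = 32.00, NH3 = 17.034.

Convert: 386.8 kg = 386800 g.
n(NH3) = 386800 g / 17.034 g/mol = 22708 mol.
From the equation the NH3:O2 mole ratio is 4:5, so n(O2) = 22708 × 5/4 = 28384 mol.
Mass of O2 = 28384 mol × 32.00 g/mol = 908300 g.

908300 g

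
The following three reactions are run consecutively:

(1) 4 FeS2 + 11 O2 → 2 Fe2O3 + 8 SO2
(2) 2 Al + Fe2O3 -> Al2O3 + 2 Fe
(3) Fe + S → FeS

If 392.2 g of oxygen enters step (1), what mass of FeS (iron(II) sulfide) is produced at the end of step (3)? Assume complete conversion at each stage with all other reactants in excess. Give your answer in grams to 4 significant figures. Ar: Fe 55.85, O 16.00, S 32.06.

391.8 g

M(O2) = 2(16.00) = 32.00 g/mol.
M(FeS) = 55.85 + 32.06 = 87.91 g/mol.
n(O2) = 392.2 / 32.00 = 12.256 mol.
Reaction (1): O2→Fe2O3 ratio 11:2 ⇒ n(Fe2O3) = 2.2284 mol.
Reaction (2): Fe2O3→Fe ratio 1:2 ⇒ n(Fe) = 4.4568 mol.
Reaction (3): Fe→FeS ratio 1:1 ⇒ n(FeS) = 4.4568 mol.
Mass of FeS = 4.4568 × 87.91 = 391.80 g.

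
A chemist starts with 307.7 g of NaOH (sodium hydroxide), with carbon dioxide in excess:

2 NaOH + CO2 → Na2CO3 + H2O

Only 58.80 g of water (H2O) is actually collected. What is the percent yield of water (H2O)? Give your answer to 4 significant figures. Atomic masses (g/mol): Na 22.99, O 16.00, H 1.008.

84.85 %

M(NaOH) = 22.99 + 16.00 + 1.008 = 39.998 g/mol.
M(H2O) = 2(1.008) + 16.00 = 18.016 g/mol.
n(NaOH) = 307.70 g / 39.998 g/mol = 7.6929 mol.
From the equation the NaOH:H2O mole ratio is 2:1, so n(H2O) = 7.6929 × 1/2 = 3.8464 mol.
Mass of H2O = 3.8464 mol × 18.016 g/mol = 69.298 g.
This is the theoretical yield. Percent yield = 58.80 g / 69.298 g × 100% = 84.852%.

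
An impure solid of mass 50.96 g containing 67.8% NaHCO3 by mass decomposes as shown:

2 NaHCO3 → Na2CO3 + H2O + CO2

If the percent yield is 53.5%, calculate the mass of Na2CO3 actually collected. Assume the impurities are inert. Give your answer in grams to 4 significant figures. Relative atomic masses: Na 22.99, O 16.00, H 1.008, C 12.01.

Pure NaHCO3 available = 50.96 g × 0.678 = 34.551 g.
M(NaHCO3) = 22.99 + 1.008 + 12.01 + 3(16.00) = 84.008 g/mol.
M(Na2CO3) = 2(22.99) + 12.01 + 3(16.00) = 105.99 g/mol.
n(NaHCO3) = 34.551 g / 84.008 g/mol = 0.41128 mol.
From the equation the NaHCO3:Na2CO3 mole ratio is 2:1, so n(Na2CO3) = 0.41128 × 1/2 = 0.20564 mol.
Mass of Na2CO3 = 0.20564 mol × 105.99 g/mol = 21.796 g.
Actual mass collected = 21.796 g × 0.535 = 11.661 g.

11.66 g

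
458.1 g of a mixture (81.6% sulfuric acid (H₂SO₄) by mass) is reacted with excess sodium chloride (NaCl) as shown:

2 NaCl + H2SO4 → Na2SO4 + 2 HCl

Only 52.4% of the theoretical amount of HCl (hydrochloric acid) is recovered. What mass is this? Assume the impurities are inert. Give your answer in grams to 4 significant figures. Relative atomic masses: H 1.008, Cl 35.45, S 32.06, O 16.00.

145.6 g

Pure H2SO4 available = 458.1 g × 0.816 = 373.81 g.
M(H2SO4) = 2(1.008) + 32.06 + 4(16.00) = 98.076 g/mol.
M(HCl) = 1.008 + 35.45 = 36.458 g/mol.
n(H2SO4) = 373.81 g / 98.076 g/mol = 3.8114 mol.
From the equation the H2SO4:HCl mole ratio is 1:2, so n(HCl) = 3.8114 × 2/1 = 7.6229 mol.
Mass of HCl = 7.6229 mol × 36.458 g/mol = 277.91 g.
Actual mass collected = 277.91 g × 0.524 = 145.63 g.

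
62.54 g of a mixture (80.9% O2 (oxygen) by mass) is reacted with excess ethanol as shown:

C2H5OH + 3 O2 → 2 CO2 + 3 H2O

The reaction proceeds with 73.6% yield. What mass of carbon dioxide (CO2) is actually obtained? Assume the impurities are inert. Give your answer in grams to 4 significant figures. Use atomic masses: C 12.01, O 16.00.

Pure O2 available = 62.54 g × 0.809 = 50.595 g.
M(O2) = 2(16.00) = 32.00 g/mol.
M(CO2) = 12.01 + 2(16.00) = 44.01 g/mol.
n(O2) = 50.595 g / 32.00 g/mol = 1.5811 mol.
From the equation the O2:CO2 mole ratio is 3:2, so n(CO2) = 1.5811 × 2/3 = 1.0541 mol.
Mass of CO2 = 1.0541 mol × 44.01 g/mol = 46.389 g.
Actual mass collected = 46.389 g × 0.736 = 34.142 g.

34.14 g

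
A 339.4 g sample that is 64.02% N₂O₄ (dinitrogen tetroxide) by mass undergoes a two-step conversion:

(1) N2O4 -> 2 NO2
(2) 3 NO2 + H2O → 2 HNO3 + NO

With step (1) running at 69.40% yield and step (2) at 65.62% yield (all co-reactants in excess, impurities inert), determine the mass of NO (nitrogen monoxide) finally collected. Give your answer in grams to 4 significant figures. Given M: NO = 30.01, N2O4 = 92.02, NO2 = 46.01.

21.51 g

Pure N2O4 = 339.4 × 0.6402 = 217.28 g.
n(N2O4) = 217.28 / 92.02 = 2.3613 mol.
Step 1 (N2O4:NO2 = 1:2): theoretical n(NO2) = 4.7225 mol; at 69.40% yield, n(NO2) = 3.2774 mol.
Step 2 (NO2:NO = 3:1): theoretical n(NO) = 1.0925 mol, so theoretical mass = 1.0925 × 30.01 = 32.785 g.
At 65.62% yield, actual mass of NO = 32.785 × 0.6562 = 21.514 g.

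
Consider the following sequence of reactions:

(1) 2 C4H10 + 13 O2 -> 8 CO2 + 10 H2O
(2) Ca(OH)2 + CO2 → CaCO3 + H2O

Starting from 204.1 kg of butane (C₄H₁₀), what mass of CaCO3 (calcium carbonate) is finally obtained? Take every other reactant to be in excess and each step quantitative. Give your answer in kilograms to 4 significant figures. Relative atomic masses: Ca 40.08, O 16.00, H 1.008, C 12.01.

1406 kg

M(C4H10) = 4(12.01) + 10(1.008) = 58.12 g/mol.
M(CaCO3) = 40.08 + 12.01 + 3(16.00) = 100.09 g/mol.
204.1 kg = 204100 g.
n(C4H10) = 204100 / 58.12 = 3511.7 mol.
Step 1 gives a 2:8 ratio of C4H10 to CO2, so n(CO2) = 14047 mol.
In step 2 the CO2:CaCO3 ratio is 1:1, so n(CaCO3) = 14047 mol.
Mass of CaCO3 = 14047 × 100.09 = 1.4059 × 10^6 g = 1406 kg.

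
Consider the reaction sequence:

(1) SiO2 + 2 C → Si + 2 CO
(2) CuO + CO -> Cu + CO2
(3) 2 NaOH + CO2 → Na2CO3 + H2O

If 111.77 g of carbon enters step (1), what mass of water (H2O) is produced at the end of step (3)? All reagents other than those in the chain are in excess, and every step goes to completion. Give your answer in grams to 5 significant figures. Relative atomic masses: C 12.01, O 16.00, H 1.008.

M(C) = 12.01 g/mol.
M(H2O) = 2(1.008) + 16.00 = 18.016 g/mol.
n(C) = 111.77 / 12.01 = 9.30641 mol.
Reaction (1): C→CO ratio 2:2 ⇒ n(CO) = 9.30641 mol.
Reaction (2): CO→CO2 ratio 1:1 ⇒ n(CO2) = 9.30641 mol.
Reaction (3): CO2→H2O ratio 1:1 ⇒ n(H2O) = 9.30641 mol.
Mass of H2O = 9.30641 × 18.016 = 167.664 g.

167.66 g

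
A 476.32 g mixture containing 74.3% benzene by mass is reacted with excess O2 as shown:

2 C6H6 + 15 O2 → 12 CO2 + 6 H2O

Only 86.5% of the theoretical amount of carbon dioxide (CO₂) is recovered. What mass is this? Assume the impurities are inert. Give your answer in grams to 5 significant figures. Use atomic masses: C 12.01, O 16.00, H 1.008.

1034.9 g

Pure C6H6 available = 476.32 g × 0.743 = 353.906 g.
M(C6H6) = 6(12.01) + 6(1.008) = 78.108 g/mol.
M(CO2) = 12.01 + 2(16.00) = 44.01 g/mol.
n(C6H6) = 353.906 g / 78.108 g/mol = 4.53098 mol.
From the equation the C6H6:CO2 mole ratio is 2:12, so n(CO2) = 4.53098 × 12/2 = 27.1859 mol.
Mass of CO2 = 27.1859 mol × 44.01 g/mol = 1196.45 g.
Actual mass collected = 1196.45 g × 0.865 = 1034.93 g.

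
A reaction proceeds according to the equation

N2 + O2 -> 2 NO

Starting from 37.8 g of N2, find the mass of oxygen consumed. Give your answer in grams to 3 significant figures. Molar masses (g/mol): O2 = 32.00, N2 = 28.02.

n(N2) = 37.80 g / 28.02 g/mol = 1.349 mol.
From the equation the N2:O2 mole ratio is 1:1, so n(O2) = 1.349 × 1/1 = 1.349 mol.
Mass of O2 = 1.349 mol × 32.00 g/mol = 43.17 g.

43.2 g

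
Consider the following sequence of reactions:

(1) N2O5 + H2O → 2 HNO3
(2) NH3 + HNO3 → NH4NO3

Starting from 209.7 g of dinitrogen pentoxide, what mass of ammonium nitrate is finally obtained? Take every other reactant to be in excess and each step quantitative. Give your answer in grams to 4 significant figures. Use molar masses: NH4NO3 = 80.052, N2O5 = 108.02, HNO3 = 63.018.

310.8 g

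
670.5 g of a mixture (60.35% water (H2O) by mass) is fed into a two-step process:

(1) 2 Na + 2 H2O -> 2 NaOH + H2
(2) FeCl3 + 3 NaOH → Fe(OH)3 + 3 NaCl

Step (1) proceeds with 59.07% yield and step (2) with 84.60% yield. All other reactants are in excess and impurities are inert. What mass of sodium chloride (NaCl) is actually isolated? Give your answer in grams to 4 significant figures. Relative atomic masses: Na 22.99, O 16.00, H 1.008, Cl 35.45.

655.9 g

Pure H2O = 670.5 × 0.6035 = 404.65 g.
M(H2O) = 2(1.008) + 16.00 = 18.016 g/mol.
M(NaCl) = 22.99 + 35.45 = 58.44 g/mol.
n(H2O) = 404.65 / 18.016 = 22.460 mol.
Step 1 (H2O:NaOH = 2:2): theoretical n(NaOH) = 22.460 mol; at 59.07% yield, n(NaOH) = 13.267 mol.
Step 2 (NaOH:NaCl = 3:3): theoretical n(NaCl) = 13.267 mol, so theoretical mass = 13.267 × 58.44 = 775.34 g.
At 84.60% yield, actual mass of NaCl = 775.34 × 0.8460 = 655.94 g.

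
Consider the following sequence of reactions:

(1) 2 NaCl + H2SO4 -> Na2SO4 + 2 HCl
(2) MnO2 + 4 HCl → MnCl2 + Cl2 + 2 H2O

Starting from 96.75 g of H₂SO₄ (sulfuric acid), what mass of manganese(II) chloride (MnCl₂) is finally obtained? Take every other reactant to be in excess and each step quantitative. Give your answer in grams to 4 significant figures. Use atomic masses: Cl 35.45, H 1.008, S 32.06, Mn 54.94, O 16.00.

M(H2SO4) = 2(1.008) + 32.06 + 4(16.00) = 98.076 g/mol.
M(MnCl2) = 54.94 + 2(35.45) = 125.84 g/mol.
n(H2SO4) = 96.750 / 98.076 = 0.98648 mol.
Step 1 gives a 1:2 ratio of H2SO4 to HCl, so n(HCl) = 1.9730 mol.
In step 2 the HCl:MnCl2 ratio is 4:1, so n(MnCl2) = 0.49324 mol.
Mass of MnCl2 = 0.49324 × 125.84 = 62.069 g.

62.07 g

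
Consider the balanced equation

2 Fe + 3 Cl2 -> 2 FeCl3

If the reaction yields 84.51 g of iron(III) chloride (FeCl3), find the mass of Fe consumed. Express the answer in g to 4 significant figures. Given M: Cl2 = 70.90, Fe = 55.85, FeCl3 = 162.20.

n(FeCl3) = 84.510 g / 162.20 g/mol = 0.52102 mol.
From the equation the FeCl3:Fe mole ratio is 2:2, so n(Fe) = 0.52102 × 2/2 = 0.52102 mol.
Mass of Fe = 0.52102 mol × 55.85 g/mol = 29.099 g.

29.10 g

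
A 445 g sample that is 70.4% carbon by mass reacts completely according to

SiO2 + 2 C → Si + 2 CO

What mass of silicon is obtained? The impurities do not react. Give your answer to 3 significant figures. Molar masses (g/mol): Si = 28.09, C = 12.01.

Mass of pure C = 445 g × 0.704 = 313.3 g.
n(C) = 313.3 g / 12.01 g/mol = 26.08 mol.
From the equation the C:Si mole ratio is 2:1, so n(Si) = 26.08 × 1/2 = 13.04 mol.
Mass of Si = 13.04 mol × 28.09 g/mol = 366.4 g.

366 g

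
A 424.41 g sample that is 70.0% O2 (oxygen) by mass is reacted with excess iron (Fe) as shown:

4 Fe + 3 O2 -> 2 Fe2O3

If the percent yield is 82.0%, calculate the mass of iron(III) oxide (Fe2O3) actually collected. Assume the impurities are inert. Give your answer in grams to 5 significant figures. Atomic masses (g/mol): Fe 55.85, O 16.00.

810.52 g

Pure O2 available = 424.41 g × 0.700 = 297.087 g.
M(O2) = 2(16.00) = 32.00 g/mol.
M(Fe2O3) = 2(55.85) + 3(16.00) = 159.70 g/mol.
n(O2) = 297.087 g / 32.00 g/mol = 9.28397 mol.
From the equation the O2:Fe2O3 mole ratio is 3:2, so n(Fe2O3) = 9.28397 × 2/3 = 6.18931 mol.
Mass of Fe2O3 = 6.18931 mol × 159.70 g/mol = 988.433 g.
Actual mass collected = 988.433 g × 0.820 = 810.515 g.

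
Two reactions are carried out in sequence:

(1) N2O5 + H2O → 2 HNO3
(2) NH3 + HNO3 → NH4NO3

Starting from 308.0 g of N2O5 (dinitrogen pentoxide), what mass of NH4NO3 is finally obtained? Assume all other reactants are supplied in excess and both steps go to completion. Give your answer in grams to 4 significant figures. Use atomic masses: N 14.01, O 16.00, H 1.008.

456.5 g

M(N2O5) = 2(14.01) + 5(16.00) = 108.02 g/mol.
M(NH4NO3) = 2(14.01) + 4(1.008) + 3(16.00) = 80.052 g/mol.
n(N2O5) = 308.00 / 108.02 = 2.8513 mol.
Step 1 gives a 1:2 ratio of N2O5 to HNO3, so n(HNO3) = 5.7026 mol.
In step 2 the HNO3:NH4NO3 ratio is 1:1, so n(NH4NO3) = 5.7026 mol.
Mass of NH4NO3 = 5.7026 × 80.052 = 456.51 g.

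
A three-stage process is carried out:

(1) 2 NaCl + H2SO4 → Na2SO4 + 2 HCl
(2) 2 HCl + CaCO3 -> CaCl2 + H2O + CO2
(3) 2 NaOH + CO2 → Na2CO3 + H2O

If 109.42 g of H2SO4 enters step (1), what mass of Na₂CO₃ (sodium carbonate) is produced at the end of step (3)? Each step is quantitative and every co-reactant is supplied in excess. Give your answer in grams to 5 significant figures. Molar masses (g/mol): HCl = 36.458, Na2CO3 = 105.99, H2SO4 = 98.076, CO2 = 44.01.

n(H2SO4) = 109.42 / 98.076 = 1.11567 mol.
Reaction (1): H2SO4→HCl ratio 1:2 ⇒ n(HCl) = 2.23133 mol.
Reaction (2): HCl→CO2 ratio 2:1 ⇒ n(CO2) = 1.11567 mol.
Reaction (3): CO2→Na2CO3 ratio 1:1 ⇒ n(Na2CO3) = 1.11567 mol.
Mass of Na2CO3 = 1.11567 × 105.99 = 118.249 g.

118.25 g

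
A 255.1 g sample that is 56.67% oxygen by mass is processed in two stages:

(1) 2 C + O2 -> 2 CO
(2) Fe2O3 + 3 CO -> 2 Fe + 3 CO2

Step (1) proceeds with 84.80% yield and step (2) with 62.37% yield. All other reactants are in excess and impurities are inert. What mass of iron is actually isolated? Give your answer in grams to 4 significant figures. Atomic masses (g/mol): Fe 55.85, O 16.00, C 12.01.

177.9 g

Pure O2 = 255.1 × 0.5667 = 144.57 g.
M(O2) = 2(16.00) = 32.00 g/mol.
M(Fe) = 55.85 g/mol.
n(O2) = 144.57 / 32.00 = 4.5177 mol.
Step 1 (O2:CO = 1:2): theoretical n(CO) = 9.0353 mol; at 84.80% yield, n(CO) = 7.6620 mol.
Step 2 (CO:Fe = 3:2): theoretical n(Fe) = 5.1080 mol, so theoretical mass = 5.1080 × 55.85 = 285.28 g.
At 62.37% yield, actual mass of Fe = 285.28 × 0.6237 = 177.93 g.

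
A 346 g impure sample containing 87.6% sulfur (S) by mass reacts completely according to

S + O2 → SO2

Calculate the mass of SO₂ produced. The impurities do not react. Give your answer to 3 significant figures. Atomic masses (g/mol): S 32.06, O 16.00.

606 g

Mass of pure S = 346 g × 0.876 = 303.1 g.
M(S) = 32.06 g/mol.
M(SO2) = 32.06 + 2(16.00) = 64.06 g/mol.
n(S) = 303.1 g / 32.06 g/mol = 9.454 mol.
From the equation the S:SO2 mole ratio is 1:1, so n(SO2) = 9.454 × 1/1 = 9.454 mol.
Mass of SO2 = 9.454 mol × 64.06 g/mol = 605.6 g.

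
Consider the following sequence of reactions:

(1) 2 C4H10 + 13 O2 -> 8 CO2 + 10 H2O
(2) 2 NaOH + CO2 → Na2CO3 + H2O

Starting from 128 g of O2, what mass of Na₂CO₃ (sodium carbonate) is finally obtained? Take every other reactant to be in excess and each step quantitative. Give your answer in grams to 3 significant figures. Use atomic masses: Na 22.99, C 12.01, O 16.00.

M(O2) = 2(16.00) = 32.00 g/mol.
M(Na2CO3) = 2(22.99) + 12.01 + 3(16.00) = 105.99 g/mol.
n(O2) = 128.0 / 32.00 = 4.000 mol.
Step 1 gives a 13:8 ratio of O2 to CO2, so n(CO2) = 2.462 mol.
In step 2 the CO2:Na2CO3 ratio is 1:1, so n(Na2CO3) = 2.462 mol.
Mass of Na2CO3 = 2.462 × 105.99 = 260.9 g.

261 g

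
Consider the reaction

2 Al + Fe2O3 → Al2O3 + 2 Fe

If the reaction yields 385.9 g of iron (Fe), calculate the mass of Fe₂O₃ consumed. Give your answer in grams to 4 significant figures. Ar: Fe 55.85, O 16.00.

551.7 g

M(Fe) = 55.85 g/mol.
M(Fe2O3) = 2(55.85) + 3(16.00) = 159.70 g/mol.
n(Fe) = 385.90 g / 55.85 g/mol = 6.9096 mol.
From the equation the Fe:Fe2O3 mole ratio is 2:1, so n(Fe2O3) = 6.9096 × 1/2 = 3.4548 mol.
Mass of Fe2O3 = 3.4548 mol × 159.70 g/mol = 551.73 g.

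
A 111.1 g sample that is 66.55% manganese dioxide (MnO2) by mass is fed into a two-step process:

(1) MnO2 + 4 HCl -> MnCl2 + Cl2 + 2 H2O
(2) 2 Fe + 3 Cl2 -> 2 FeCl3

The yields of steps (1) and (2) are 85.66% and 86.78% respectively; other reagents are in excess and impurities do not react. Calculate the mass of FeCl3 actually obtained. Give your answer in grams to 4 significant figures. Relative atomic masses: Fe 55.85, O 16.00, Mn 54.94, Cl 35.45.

Pure MnO2 = 111.1 × 0.6655 = 73.937 g.
M(MnO2) = 54.94 + 2(16.00) = 86.94 g/mol.
M(FeCl3) = 55.85 + 3(35.45) = 162.20 g/mol.
n(MnO2) = 73.937 / 86.94 = 0.85044 mol.
Step 1 (MnO2:Cl2 = 1:1): theoretical n(Cl2) = 0.85044 mol; at 85.66% yield, n(Cl2) = 0.72848 mol.
Step 2 (Cl2:FeCl3 = 3:2): theoretical n(FeCl3) = 0.48566 mol, so theoretical mass = 0.48566 × 162.20 = 78.774 g.
At 86.78% yield, actual mass of FeCl3 = 78.774 × 0.8678 = 68.360 g.

68.36 g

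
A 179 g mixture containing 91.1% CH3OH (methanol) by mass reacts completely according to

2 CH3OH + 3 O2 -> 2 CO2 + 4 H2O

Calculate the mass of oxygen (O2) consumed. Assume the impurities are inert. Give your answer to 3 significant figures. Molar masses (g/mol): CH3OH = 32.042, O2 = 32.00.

Mass of pure CH3OH = 179 g × 0.911 = 163.1 g.
n(CH3OH) = 163.1 g / 32.042 g/mol = 5.089 mol.
From the equation the CH3OH:O2 mole ratio is 2:3, so n(O2) = 5.089 × 3/2 = 7.634 mol.
Mass of O2 = 7.634 mol × 32.00 g/mol = 244.3 g.

244 g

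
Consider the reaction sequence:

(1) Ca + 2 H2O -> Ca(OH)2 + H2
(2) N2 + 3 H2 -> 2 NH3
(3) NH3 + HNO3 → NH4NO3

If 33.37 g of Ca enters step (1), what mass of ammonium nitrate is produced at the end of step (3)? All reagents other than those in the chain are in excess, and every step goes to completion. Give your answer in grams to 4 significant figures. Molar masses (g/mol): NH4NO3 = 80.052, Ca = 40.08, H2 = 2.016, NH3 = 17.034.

n(Ca) = 33.37 / 40.08 = 0.83258 mol.
Reaction (1): Ca→H2 ratio 1:1 ⇒ n(H2) = 0.83258 mol.
Reaction (2): H2→NH3 ratio 3:2 ⇒ n(NH3) = 0.55506 mol.
Reaction (3): NH3→NH4NO3 ratio 1:1 ⇒ n(NH4NO3) = 0.55506 mol.
Mass of NH4NO3 = 0.55506 × 80.052 = 44.433 g.

44.43 g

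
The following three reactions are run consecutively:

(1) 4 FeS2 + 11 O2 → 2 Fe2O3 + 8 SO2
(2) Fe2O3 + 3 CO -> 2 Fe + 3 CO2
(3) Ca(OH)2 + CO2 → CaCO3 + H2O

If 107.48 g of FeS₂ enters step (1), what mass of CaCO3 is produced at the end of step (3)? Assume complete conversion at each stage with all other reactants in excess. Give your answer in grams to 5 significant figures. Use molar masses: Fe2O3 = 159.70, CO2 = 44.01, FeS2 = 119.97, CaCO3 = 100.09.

n(FeS2) = 107.48 / 119.97 = 0.895891 mol.
Reaction (1): FeS2→Fe2O3 ratio 4:2 ⇒ n(Fe2O3) = 0.447945 mol.
Reaction (2): Fe2O3→CO2 ratio 1:3 ⇒ n(CO2) = 1.34384 mol.
Reaction (3): CO2→CaCO3 ratio 1:1 ⇒ n(CaCO3) = 1.34384 mol.
Mass of CaCO3 = 1.34384 × 100.09 = 134.505 g.

134.50 g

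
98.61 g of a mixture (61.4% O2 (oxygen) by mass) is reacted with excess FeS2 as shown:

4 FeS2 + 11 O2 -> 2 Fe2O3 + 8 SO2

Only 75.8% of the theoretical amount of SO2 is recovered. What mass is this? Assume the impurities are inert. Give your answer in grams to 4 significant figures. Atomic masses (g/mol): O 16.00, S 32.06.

66.82 g

Pure O2 available = 98.61 g × 0.614 = 60.547 g.
M(O2) = 2(16.00) = 32.00 g/mol.
M(SO2) = 32.06 + 2(16.00) = 64.06 g/mol.
n(O2) = 60.547 g / 32.00 g/mol = 1.8921 mol.
From the equation the O2:SO2 mole ratio is 11:8, so n(SO2) = 1.8921 × 8/11 = 1.3761 mol.
Mass of SO2 = 1.3761 mol × 64.06 g/mol = 88.150 g.
Actual mass collected = 88.150 g × 0.758 = 66.818 g.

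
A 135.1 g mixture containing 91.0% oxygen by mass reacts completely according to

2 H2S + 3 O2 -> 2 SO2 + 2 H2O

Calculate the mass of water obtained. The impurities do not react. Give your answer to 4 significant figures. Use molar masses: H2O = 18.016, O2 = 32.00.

Mass of pure O2 = 135.1 g × 0.910 = 122.94 g.
n(O2) = 122.94 g / 32.00 g/mol = 3.8419 mol.
From the equation the O2:H2O mole ratio is 3:2, so n(H2O) = 3.8419 × 2/3 = 2.5613 mol.
Mass of H2O = 2.5613 mol × 18.016 g/mol = 46.144 g.

46.14 g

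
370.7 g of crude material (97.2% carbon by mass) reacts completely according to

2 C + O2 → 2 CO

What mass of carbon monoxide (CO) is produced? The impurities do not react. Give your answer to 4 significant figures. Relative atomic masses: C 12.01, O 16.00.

840.3 g

Mass of pure C = 370.7 g × 0.972 = 360.32 g.
M(C) = 12.01 g/mol.
M(CO) = 12.01 + 16.00 = 28.01 g/mol.
n(C) = 360.32 g / 12.01 g/mol = 30.002 mol.
From the equation the C:CO mole ratio is 2:2, so n(CO) = 30.002 × 2/2 = 30.002 mol.
Mass of CO = 30.002 mol × 28.01 g/mol = 840.35 g.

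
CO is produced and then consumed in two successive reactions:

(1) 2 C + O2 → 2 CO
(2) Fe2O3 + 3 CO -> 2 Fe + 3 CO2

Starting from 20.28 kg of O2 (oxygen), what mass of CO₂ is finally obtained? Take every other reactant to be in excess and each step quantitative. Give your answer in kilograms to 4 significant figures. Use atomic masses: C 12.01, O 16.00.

M(O2) = 2(16.00) = 32.00 g/mol.
M(CO2) = 12.01 + 2(16.00) = 44.01 g/mol.
20.28 kg = 20280 g.
n(O2) = 20280 / 32.00 = 633.75 mol.
Step 1 gives a 1:2 ratio of O2 to CO, so n(CO) = 1267.5 mol.
In step 2 the CO:CO2 ratio is 3:3, so n(CO2) = 1267.5 mol.
Mass of CO2 = 1267.5 × 44.01 = 55783 g = 55.78 kg.

55.78 kg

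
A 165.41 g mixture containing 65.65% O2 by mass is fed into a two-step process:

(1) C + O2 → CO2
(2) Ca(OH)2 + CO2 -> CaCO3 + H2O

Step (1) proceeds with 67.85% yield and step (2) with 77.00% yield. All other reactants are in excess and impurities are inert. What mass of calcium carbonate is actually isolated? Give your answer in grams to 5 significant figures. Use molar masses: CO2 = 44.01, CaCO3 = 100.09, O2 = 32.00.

Pure O2 = 165.41 × 0.6565 = 108.592 g.
n(O2) = 108.592 / 32.00 = 3.39349 mol.
Step 1 (O2:CO2 = 1:1): theoretical n(CO2) = 3.39349 mol; at 67.85% yield, n(CO2) = 2.30248 mol.
Step 2 (CO2:CaCO3 = 1:1): theoretical n(CaCO3) = 2.30248 mol, so theoretical mass = 2.30248 × 100.09 = 230.455 g.
At 77.00% yield, actual mass of CaCO3 = 230.455 × 0.7700 = 177.451 g.

177.45 g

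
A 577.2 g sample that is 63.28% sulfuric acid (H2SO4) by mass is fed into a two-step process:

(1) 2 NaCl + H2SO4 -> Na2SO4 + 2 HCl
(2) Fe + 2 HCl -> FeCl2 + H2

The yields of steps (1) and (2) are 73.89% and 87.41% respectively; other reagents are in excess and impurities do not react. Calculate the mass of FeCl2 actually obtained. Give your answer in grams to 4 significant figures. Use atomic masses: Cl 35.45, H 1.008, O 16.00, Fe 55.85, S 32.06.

Pure H2SO4 = 577.2 × 0.6328 = 365.25 g.
M(H2SO4) = 2(1.008) + 32.06 + 4(16.00) = 98.076 g/mol.
M(FeCl2) = 55.85 + 2(35.45) = 126.75 g/mol.
n(H2SO4) = 365.25 / 98.076 = 3.7242 mol.
Step 1 (H2SO4:HCl = 1:2): theoretical n(HCl) = 7.4483 mol; at 73.89% yield, n(HCl) = 5.5036 mol.
Step 2 (HCl:FeCl2 = 2:1): theoretical n(FeCl2) = 2.7518 mol, so theoretical mass = 2.7518 × 126.75 = 348.79 g.
At 87.41% yield, actual mass of FeCl2 = 348.79 × 0.8741 = 304.88 g.

304.9 g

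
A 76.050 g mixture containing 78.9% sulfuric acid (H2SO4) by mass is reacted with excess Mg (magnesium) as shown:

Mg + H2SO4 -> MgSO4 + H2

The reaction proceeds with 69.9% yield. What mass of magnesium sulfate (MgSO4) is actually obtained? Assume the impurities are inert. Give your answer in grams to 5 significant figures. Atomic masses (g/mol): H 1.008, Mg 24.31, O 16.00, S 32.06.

51.476 g

Pure H2SO4 available = 76.050 g × 0.789 = 60.0035 g.
M(H2SO4) = 2(1.008) + 32.06 + 4(16.00) = 98.076 g/mol.
M(MgSO4) = 24.31 + 32.06 + 4(16.00) = 120.37 g/mol.
n(H2SO4) = 60.0035 g / 98.076 g/mol = 0.611806 mol.
From the equation the H2SO4:MgSO4 mole ratio is 1:1, so n(MgSO4) = 0.611806 × 1/1 = 0.611806 mol.
Mass of MgSO4 = 0.611806 mol × 120.37 g/mol = 73.6430 g.
Actual mass collected = 73.6430 g × 0.699 = 51.4765 g.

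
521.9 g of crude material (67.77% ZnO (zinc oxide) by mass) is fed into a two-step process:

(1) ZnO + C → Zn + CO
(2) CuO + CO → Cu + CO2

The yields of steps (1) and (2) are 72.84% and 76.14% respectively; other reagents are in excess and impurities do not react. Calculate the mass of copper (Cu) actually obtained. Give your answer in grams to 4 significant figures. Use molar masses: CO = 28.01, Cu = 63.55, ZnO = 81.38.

Pure ZnO = 521.9 × 0.6777 = 353.69 g.
n(ZnO) = 353.69 / 81.38 = 4.3462 mol.
Step 1 (ZnO:CO = 1:1): theoretical n(CO) = 4.3462 mol; at 72.84% yield, n(CO) = 3.1658 mol.
Step 2 (CO:Cu = 1:1): theoretical n(Cu) = 3.1658 mol, so theoretical mass = 3.1658 × 63.55 = 201.18 g.
At 76.14% yield, actual mass of Cu = 201.18 × 0.7614 = 153.18 g.

153.2 g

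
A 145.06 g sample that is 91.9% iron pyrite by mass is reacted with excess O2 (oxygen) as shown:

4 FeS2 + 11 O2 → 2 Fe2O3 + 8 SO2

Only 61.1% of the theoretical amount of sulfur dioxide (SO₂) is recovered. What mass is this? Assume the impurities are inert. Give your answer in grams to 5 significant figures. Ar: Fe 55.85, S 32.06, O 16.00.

86.986 g

Pure FeS2 available = 145.06 g × 0.919 = 133.310 g.
M(FeS2) = 55.85 + 2(32.06) = 119.97 g/mol.
M(SO2) = 32.06 + 2(16.00) = 64.06 g/mol.
n(FeS2) = 133.310 g / 119.97 g/mol = 1.11120 mol.
From the equation the FeS2:SO2 mole ratio is 4:8, so n(SO2) = 1.11120 × 8/4 = 2.22239 mol.
Mass of SO2 = 2.22239 mol × 64.06 g/mol = 142.366 g.
Actual mass collected = 142.366 g × 0.611 = 86.9859 g.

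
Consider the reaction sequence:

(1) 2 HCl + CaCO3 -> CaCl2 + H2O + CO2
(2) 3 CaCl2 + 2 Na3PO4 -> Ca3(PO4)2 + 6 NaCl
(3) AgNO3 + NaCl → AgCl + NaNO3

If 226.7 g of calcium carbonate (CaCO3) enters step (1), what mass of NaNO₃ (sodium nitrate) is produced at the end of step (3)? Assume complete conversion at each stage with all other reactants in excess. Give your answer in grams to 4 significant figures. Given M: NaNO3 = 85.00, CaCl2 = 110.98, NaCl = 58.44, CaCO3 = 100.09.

385.0 g

n(CaCO3) = 226.7 / 100.09 = 2.2650 mol.
Reaction (1): CaCO3→CaCl2 ratio 1:1 ⇒ n(CaCl2) = 2.2650 mol.
Reaction (2): CaCl2→NaCl ratio 3:6 ⇒ n(NaCl) = 4.5299 mol.
Reaction (3): NaCl→NaNO3 ratio 1:1 ⇒ n(NaNO3) = 4.5299 mol.
Mass of NaNO3 = 4.5299 × 85.00 = 385.04 g.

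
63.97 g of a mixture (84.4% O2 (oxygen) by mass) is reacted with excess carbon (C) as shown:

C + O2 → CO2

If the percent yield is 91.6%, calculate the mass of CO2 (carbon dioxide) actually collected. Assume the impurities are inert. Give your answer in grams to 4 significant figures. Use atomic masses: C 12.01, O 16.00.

Pure O2 available = 63.97 g × 0.844 = 53.991 g.
M(O2) = 2(16.00) = 32.00 g/mol.
M(CO2) = 12.01 + 2(16.00) = 44.01 g/mol.
n(O2) = 53.991 g / 32.00 g/mol = 1.6872 mol.
From the equation the O2:CO2 mole ratio is 1:1, so n(CO2) = 1.6872 × 1/1 = 1.6872 mol.
Mass of CO2 = 1.6872 mol × 44.01 g/mol = 74.254 g.
Actual mass collected = 74.254 g × 0.916 = 68.017 g.

68.02 g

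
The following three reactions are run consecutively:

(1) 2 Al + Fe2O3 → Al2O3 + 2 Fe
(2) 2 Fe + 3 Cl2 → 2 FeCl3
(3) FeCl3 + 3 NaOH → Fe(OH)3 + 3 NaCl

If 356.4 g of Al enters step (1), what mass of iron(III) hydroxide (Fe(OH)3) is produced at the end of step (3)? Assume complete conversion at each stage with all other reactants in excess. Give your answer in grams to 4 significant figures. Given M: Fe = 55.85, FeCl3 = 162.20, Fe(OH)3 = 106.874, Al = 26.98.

1412 g

n(Al) = 356.4 / 26.98 = 13.210 mol.
Reaction (1): Al→Fe ratio 2:2 ⇒ n(Fe) = 13.210 mol.
Reaction (2): Fe→FeCl3 ratio 2:2 ⇒ n(FeCl3) = 13.210 mol.
Reaction (3): FeCl3→Fe(OH)3 ratio 1:1 ⇒ n(Fe(OH)3) = 13.210 mol.
Mass of Fe(OH)3 = 13.210 × 106.874 = 1411.8 g.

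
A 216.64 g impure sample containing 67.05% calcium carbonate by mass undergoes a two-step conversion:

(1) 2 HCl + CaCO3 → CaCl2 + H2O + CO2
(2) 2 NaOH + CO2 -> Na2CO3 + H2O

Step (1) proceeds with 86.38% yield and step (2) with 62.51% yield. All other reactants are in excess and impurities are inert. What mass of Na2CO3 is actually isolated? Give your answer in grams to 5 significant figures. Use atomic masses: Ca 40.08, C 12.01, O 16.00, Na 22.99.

83.057 g

Pure CaCO3 = 216.64 × 0.6705 = 145.257 g.
M(CaCO3) = 40.08 + 12.01 + 3(16.00) = 100.09 g/mol.
M(Na2CO3) = 2(22.99) + 12.01 + 3(16.00) = 105.99 g/mol.
n(CaCO3) = 145.257 / 100.09 = 1.45127 mol.
Step 1 (CaCO3:CO2 = 1:1): theoretical n(CO2) = 1.45127 mol; at 86.38% yield, n(CO2) = 1.25360 mol.
Step 2 (CO2:Na2CO3 = 1:1): theoretical n(Na2CO3) = 1.25360 mol, so theoretical mass = 1.25360 × 105.99 = 132.869 g.
At 62.51% yield, actual mass of Na2CO3 = 132.869 × 0.6251 = 83.0566 g.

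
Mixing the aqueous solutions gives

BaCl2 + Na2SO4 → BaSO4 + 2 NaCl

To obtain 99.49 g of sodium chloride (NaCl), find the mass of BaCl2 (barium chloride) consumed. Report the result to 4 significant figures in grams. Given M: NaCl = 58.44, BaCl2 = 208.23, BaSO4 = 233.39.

177.2 g

n(NaCl) = 99.490 g / 58.44 g/mol = 1.7024 mol.
From the equation the NaCl:BaCl2 mole ratio is 2:1, so n(BaCl2) = 1.7024 × 1/2 = 0.85121 mol.
Mass of BaCl2 = 0.85121 mol × 208.23 g/mol = 177.25 g.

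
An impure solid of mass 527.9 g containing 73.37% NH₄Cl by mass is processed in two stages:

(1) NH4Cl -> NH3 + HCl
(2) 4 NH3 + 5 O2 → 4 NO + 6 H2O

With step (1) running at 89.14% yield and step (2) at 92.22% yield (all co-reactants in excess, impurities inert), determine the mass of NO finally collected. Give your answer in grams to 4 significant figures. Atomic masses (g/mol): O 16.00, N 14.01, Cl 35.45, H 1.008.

178.6 g

Pure NH4Cl = 527.9 × 0.7337 = 387.32 g.
M(NH4Cl) = 14.01 + 4(1.008) + 35.45 = 53.492 g/mol.
M(NO) = 14.01 + 16.00 = 30.01 g/mol.
n(NH4Cl) = 387.32 / 53.492 = 7.2407 mol.
Step 1 (NH4Cl:NH3 = 1:1): theoretical n(NH3) = 7.2407 mol; at 89.14% yield, n(NH3) = 6.4544 mol.
Step 2 (NH3:NO = 4:4): theoretical n(NO) = 6.4544 mol, so theoretical mass = 6.4544 × 30.01 = 193.70 g.
At 92.22% yield, actual mass of NO = 193.70 × 0.9222 = 178.63 g.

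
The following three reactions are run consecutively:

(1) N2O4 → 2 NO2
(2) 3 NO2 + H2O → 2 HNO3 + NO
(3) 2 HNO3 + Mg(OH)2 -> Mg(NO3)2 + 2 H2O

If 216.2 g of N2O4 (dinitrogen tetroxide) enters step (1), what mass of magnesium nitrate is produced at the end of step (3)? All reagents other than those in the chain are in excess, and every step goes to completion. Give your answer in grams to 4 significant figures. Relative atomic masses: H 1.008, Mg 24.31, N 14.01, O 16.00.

M(N2O4) = 2(14.01) + 4(16.00) = 92.02 g/mol.
M(Mg(NO3)2) = 24.31 + 2(14.01) + 6(16.00) = 148.33 g/mol.
n(N2O4) = 216.2 / 92.02 = 2.3495 mol.
Reaction (1): N2O4→NO2 ratio 1:2 ⇒ n(NO2) = 4.6990 mol.
Reaction (2): NO2→HNO3 ratio 3:2 ⇒ n(HNO3) = 3.1327 mol.
Reaction (3): HNO3→Mg(NO3)2 ratio 2:1 ⇒ n(Mg(NO3)2) = 1.5663 mol.
Mass of Mg(NO3)2 = 1.5663 × 148.33 = 232.33 g.

232.3 g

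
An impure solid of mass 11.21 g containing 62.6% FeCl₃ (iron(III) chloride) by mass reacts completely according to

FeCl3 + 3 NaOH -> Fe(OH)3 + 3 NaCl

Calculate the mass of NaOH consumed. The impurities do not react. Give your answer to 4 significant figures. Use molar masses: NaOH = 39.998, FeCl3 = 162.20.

5.191 g

Mass of pure FeCl3 = 11.21 g × 0.626 = 7.0175 g.
n(FeCl3) = 7.0175 g / 162.20 g/mol = 0.043264 mol.
From the equation the FeCl3:NaOH mole ratio is 1:3, so n(NaOH) = 0.043264 × 3/1 = 0.12979 mol.
Mass of NaOH = 0.12979 mol × 39.998 g/mol = 5.1914 g.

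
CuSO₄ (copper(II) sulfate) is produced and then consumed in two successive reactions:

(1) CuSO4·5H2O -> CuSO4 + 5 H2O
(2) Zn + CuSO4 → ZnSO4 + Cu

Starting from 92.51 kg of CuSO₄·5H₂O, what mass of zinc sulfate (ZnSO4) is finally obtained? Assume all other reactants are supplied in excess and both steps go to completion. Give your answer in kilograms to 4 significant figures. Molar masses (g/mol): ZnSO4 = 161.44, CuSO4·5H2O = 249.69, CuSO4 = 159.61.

92.51 kg = 92510 g.
n(CuSO4·5H2O) = 92510 / 249.69 = 370.50 mol.
Step 1 gives a 1:1 ratio of CuSO4·5H2O to CuSO4, so n(CuSO4) = 370.50 mol.
In step 2 the CuSO4:ZnSO4 ratio is 1:1, so n(ZnSO4) = 370.50 mol.
Mass of ZnSO4 = 370.50 × 161.44 = 59813 g = 59.81 kg.

59.81 kg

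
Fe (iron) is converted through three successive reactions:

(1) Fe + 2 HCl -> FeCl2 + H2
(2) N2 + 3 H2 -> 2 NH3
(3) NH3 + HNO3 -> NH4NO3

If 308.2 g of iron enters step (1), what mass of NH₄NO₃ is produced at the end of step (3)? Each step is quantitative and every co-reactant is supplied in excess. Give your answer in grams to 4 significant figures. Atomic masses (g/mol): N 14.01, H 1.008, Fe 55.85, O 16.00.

M(Fe) = 55.85 g/mol.
M(NH4NO3) = 2(14.01) + 4(1.008) + 3(16.00) = 80.052 g/mol.
n(Fe) = 308.2 / 55.85 = 5.5184 mol.
Reaction (1): Fe→H2 ratio 1:1 ⇒ n(H2) = 5.5184 mol.
Reaction (2): H2→NH3 ratio 3:2 ⇒ n(NH3) = 3.6789 mol.
Reaction (3): NH3→NH4NO3 ratio 1:1 ⇒ n(NH4NO3) = 3.6789 mol.
Mass of NH4NO3 = 3.6789 × 80.052 = 294.50 g.

294.5 g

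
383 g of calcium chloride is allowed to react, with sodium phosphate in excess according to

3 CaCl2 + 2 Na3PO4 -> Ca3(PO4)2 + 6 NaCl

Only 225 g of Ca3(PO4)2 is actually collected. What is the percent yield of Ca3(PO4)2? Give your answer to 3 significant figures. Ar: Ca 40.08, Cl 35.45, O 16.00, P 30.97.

63.1 %

M(CaCl2) = 40.08 + 2(35.45) = 110.98 g/mol.
M(Ca3(PO4)2) = 3(40.08) + 2(30.97) + 8(16.00) = 310.18 g/mol.
n(CaCl2) = 383.0 g / 110.98 g/mol = 3.451 mol.
From the equation the CaCl2:Ca3(PO4)2 mole ratio is 3:1, so n(Ca3(PO4)2) = 3.451 × 1/3 = 1.150 mol.
Mass of Ca3(PO4)2 = 1.150 mol × 310.18 g/mol = 356.8 g.
This is the theoretical yield. Percent yield = 225 g / 356.8 g × 100% = 63.06%.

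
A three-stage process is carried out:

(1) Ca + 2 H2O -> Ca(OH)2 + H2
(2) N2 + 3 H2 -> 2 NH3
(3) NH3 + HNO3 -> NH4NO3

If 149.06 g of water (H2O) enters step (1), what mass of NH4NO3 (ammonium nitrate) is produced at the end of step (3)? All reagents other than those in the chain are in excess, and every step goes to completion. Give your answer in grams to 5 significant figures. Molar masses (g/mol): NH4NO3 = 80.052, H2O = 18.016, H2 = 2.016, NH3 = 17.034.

n(H2O) = 149.06 / 18.016 = 8.27376 mol.
Reaction (1): H2O→H2 ratio 2:1 ⇒ n(H2) = 4.13688 mol.
Reaction (2): H2→NH3 ratio 3:2 ⇒ n(NH3) = 2.75792 mol.
Reaction (3): NH3→NH4NO3 ratio 1:1 ⇒ n(NH4NO3) = 2.75792 mol.
Mass of NH4NO3 = 2.75792 × 80.052 = 220.777 g.

220.78 g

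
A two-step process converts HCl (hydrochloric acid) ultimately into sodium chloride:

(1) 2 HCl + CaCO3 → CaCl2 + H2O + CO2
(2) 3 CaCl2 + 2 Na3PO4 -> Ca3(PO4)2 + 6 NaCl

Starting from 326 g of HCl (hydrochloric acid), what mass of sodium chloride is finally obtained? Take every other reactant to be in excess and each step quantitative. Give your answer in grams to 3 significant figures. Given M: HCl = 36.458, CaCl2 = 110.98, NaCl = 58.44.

523 g

n(HCl) = 326.0 / 36.458 = 8.942 mol.
Step 1 gives a 2:1 ratio of HCl to CaCl2, so n(CaCl2) = 4.471 mol.
In step 2 the CaCl2:NaCl ratio is 3:6, so n(NaCl) = 8.942 mol.
Mass of NaCl = 8.942 × 58.44 = 522.6 g.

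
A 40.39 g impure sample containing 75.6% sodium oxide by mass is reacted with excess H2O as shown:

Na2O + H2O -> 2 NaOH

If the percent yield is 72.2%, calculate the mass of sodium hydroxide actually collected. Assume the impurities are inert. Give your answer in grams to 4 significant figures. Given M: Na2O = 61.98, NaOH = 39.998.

28.45 g

Pure Na2O available = 40.39 g × 0.756 = 30.535 g.
n(Na2O) = 30.535 g / 61.98 g/mol = 0.49266 mol.
From the equation the Na2O:NaOH mole ratio is 1:2, so n(NaOH) = 0.49266 × 2/1 = 0.98531 mol.
Mass of NaOH = 0.98531 mol × 39.998 g/mol = 39.411 g.
Actual mass collected = 39.411 g × 0.722 = 28.454 g.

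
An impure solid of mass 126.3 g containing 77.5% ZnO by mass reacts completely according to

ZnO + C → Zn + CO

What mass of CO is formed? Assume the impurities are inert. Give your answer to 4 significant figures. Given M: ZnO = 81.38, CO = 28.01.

Mass of pure ZnO = 126.3 g × 0.775 = 97.882 g.
n(ZnO) = 97.882 g / 81.38 g/mol = 1.2028 mol.
From the equation the ZnO:CO mole ratio is 1:1, so n(CO) = 1.2028 × 1/1 = 1.2028 mol.
Mass of CO = 1.2028 mol × 28.01 g/mol = 33.690 g.

33.69 g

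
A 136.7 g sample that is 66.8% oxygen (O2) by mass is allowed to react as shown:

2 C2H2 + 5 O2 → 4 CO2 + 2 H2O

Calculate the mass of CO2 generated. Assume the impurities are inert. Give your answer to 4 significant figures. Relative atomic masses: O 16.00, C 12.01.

Mass of pure O2 = 136.7 g × 0.668 = 91.316 g.
M(O2) = 2(16.00) = 32.00 g/mol.
M(CO2) = 12.01 + 2(16.00) = 44.01 g/mol.
n(O2) = 91.316 g / 32.00 g/mol = 2.8536 mol.
From the equation the O2:CO2 mole ratio is 5:4, so n(CO2) = 2.8536 × 4/5 = 2.2829 mol.
Mass of CO2 = 2.2829 mol × 44.01 g/mol = 100.47 g.

100.5 g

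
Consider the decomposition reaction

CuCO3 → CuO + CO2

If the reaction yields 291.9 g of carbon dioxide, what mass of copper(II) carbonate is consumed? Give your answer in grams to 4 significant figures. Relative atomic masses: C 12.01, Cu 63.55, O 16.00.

M(CO2) = 12.01 + 2(16.00) = 44.01 g/mol.
M(CuCO3) = 63.55 + 12.01 + 3(16.00) = 123.56 g/mol.
n(CO2) = 291.90 g / 44.01 g/mol = 6.6326 mol.
From the equation the CO2:CuCO3 mole ratio is 1:1, so n(CuCO3) = 6.6326 × 1/1 = 6.6326 mol.
Mass of CuCO3 = 6.6326 mol × 123.56 g/mol = 819.52 g.

819.5 g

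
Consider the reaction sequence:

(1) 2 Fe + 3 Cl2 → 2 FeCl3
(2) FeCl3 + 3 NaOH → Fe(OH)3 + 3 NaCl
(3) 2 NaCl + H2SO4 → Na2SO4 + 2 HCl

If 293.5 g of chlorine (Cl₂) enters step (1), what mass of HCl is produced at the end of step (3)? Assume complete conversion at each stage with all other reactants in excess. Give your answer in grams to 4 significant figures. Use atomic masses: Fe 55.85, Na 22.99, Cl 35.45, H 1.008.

M(Cl2) = 2(35.45) = 70.90 g/mol.
M(HCl) = 1.008 + 35.45 = 36.458 g/mol.
n(Cl2) = 293.5 / 70.90 = 4.1396 mol.
Reaction (1): Cl2→FeCl3 ratio 3:2 ⇒ n(FeCl3) = 2.7598 mol.
Reaction (2): FeCl3→NaCl ratio 1:3 ⇒ n(NaCl) = 8.2793 mol.
Reaction (3): NaCl→HCl ratio 2:2 ⇒ n(HCl) = 8.2793 mol.
Mass of HCl = 8.2793 × 36.458 = 301.85 g.

301.8 g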